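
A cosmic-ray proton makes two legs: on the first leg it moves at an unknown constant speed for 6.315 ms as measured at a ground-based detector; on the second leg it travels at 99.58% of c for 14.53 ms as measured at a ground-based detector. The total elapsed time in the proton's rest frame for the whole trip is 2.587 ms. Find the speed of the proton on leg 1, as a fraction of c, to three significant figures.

Leg 1: speed unknown; τ_1 = 6.315/γ_1.
Leg 2: β = 0.9958; γ = 1/√(1 − 0.9958²) = 1/√0.008382 = 10.92; τ_2 = 14.53/10.92 = 1.330 ms.
Total proper time: τ_1 + 1.330 = 2.587, so τ_1 = 2.587 − 1.330 = 1.257 ms.
γ_1 = 6.315/1.257 = 5.025; β = √(1 − 1/γ²) = √0.9604.

β = 0.980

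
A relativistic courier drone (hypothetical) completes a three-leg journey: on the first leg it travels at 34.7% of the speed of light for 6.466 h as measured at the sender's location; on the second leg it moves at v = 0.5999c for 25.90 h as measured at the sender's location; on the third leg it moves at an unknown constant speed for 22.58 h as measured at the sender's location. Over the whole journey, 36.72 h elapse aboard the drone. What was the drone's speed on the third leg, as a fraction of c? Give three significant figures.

β = 0.898

Leg 1: β = 0.347; γ = 1/√(1 − 0.347²) = 1/√0.8796 = 1.066; τ_1 = 6.466/1.066 = 6.064 h.
Leg 2: γ = 1/√(1 − 0.5999²) = 1/√0.6401 = 1.250; τ_2 = 25.90/1.250 = 20.72 h.
Leg 3: speed unknown; τ_3 = 22.58/γ_3.
Total proper time: 6.064 + 20.72 + τ_3 = 36.72, so τ_3 = 36.72 − 26.79 = 9.934 h.
γ_3 = 22.58/9.934 = 2.273; β = √(1 − 1/γ²) = √0.8065.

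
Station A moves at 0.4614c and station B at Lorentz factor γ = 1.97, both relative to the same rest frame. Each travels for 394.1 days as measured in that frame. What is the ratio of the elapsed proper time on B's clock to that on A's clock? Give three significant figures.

τ_B/τ_A = 0.572

A: γ = 1/√(1 − 0.4614²) = 1/√0.7871 = 1.127. B: γ = 1.97.
τ_A/τ_B = γ_B/γ_A = 1.970/1.127 = 1.748, so τ_B/τ_A = 0.5722.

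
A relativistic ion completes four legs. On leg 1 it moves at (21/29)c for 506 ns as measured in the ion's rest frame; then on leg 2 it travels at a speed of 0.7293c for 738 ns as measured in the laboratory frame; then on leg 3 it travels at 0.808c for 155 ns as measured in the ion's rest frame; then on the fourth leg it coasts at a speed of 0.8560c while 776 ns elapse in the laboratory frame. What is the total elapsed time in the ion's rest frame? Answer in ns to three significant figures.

τ = 1570 ns

Leg 1: 506 ns is already measured in the ion's rest frame.
Leg 2: γ = 1/√(1 − 0.7293²) = 1/√0.4681 = 1.462; τ_2 = 738/1.462 = 504.9 ns.
Leg 3: 155 ns is already measured in the ion's rest frame.
Leg 4: γ = 1/√(1 − 0.8560²) = 1/√0.2673 = 1.934; τ_4 = 776/1.934 = 401.2 ns.
Total: 506.0 + 504.9 + 155.0 + 401.2 ns.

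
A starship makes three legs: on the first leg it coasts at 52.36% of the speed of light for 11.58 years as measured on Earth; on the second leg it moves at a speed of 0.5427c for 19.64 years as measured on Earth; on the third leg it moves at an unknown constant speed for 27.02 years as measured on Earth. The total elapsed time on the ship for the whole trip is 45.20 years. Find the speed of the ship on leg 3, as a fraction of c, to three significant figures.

Leg 1: β = 0.5236; γ = 1/√(1 − 0.5236²) = 1/√0.7258 = 1.174; τ_1 = 11.58/1.174 = 9.866 years.
Leg 2: γ = 1/√(1 − 0.5427²) = 1/√0.7055 = 1.191; τ_2 = 19.64/1.191 = 16.50 years.
Leg 3: speed unknown; τ_3 = 27.02/γ_3.
Total proper time: 9.866 + 16.50 + τ_3 = 45.20, so τ_3 = 45.20 − 26.36 = 18.84 years.
γ_3 = 27.02/18.84 = 1.434; β = √(1 − 1/γ²) = √0.5139.

β = 0.717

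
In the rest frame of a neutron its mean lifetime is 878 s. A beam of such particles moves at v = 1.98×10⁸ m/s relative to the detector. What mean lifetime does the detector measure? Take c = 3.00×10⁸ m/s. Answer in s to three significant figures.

β = 1.98×10⁸/3.00×10⁸ = 0.6600; γ = 1/√(1 − 0.6600²) = 1.331
The rest-frame lifetime is the proper time; the lab measures the dilated interval Δt = γτ₀ = 1.331 × 878 s.

Δt = 1170 s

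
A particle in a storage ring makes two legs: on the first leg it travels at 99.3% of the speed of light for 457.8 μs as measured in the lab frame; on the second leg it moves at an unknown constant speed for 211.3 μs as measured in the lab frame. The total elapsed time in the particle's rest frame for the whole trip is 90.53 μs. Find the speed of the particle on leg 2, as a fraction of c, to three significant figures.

Leg 1: β = 0.993; γ = 1/√(1 − 0.993²) = 1/√0.01395 = 8.466; τ_1 = 457.8/8.466 = 54.07 μs.
Leg 2: speed unknown; τ_2 = 211.3/γ_2.
Total proper time: 54.07 + τ_2 = 90.53, so τ_2 = 90.53 − 54.07 = 36.46 μs.
γ_2 = 211.3/36.46 = 5.796; β = √(1 − 1/γ²) = √0.9702.

β = 0.985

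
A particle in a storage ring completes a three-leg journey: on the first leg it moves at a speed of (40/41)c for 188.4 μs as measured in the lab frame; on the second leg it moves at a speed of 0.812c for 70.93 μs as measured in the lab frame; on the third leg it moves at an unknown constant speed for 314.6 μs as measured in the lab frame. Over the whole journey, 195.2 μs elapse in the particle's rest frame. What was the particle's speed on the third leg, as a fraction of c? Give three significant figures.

β = 0.934

Leg 1: γ = 1/√(1 − (40/41)²) = 41/9 ≈ 4.556; τ_1 = 188.4/4.556 = 41.36 μs.
Leg 2: γ = 1/√(1 − 0.812²) = 1/√0.3407 = 1.713; τ_2 = 70.93/1.713 = 41.40 μs.
Leg 3: speed unknown; τ_3 = 314.6/γ_3.
Total proper time: 41.36 + 41.40 + τ_3 = 195.2, so τ_3 = 195.2 − 82.75 = 112.4 μs.
γ_3 = 314.6/112.4 = 2.798; β = √(1 − 1/γ²) = √0.8722.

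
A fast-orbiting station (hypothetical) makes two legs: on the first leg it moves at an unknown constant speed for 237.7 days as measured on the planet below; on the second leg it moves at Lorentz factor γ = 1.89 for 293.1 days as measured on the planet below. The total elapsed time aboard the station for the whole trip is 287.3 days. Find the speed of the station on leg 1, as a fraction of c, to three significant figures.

β = 0.831

Leg 1: speed unknown; τ_1 = 237.7/γ_1.
Leg 2: γ = 1.89; τ_2 = 293.1/1.890 = 155.1 days.
Total proper time: τ_1 + 155.1 = 287.3, so τ_1 = 287.3 − 155.1 = 132.2 days.
γ_1 = 237.7/132.2 = 1.798; β = √(1 − 1/γ²) = √0.6906.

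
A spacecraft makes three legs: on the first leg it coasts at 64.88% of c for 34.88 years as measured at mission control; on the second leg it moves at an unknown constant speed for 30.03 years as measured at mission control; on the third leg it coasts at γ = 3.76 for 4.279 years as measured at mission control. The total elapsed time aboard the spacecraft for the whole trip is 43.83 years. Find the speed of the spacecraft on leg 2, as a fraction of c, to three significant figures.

Leg 1: β = 0.6488; γ = 1/√(1 − 0.6488²) = 1/√0.5791 = 1.314; τ_1 = 34.88/1.314 = 26.54 years.
Leg 2: speed unknown; τ_2 = 30.03/γ_2.
Leg 3: γ = 3.76; τ_3 = 4.279/3.760 = 1.138 years.
Total proper time: 26.54 + τ_2 + 1.138 = 43.83, so τ_2 = 43.83 − 27.68 = 16.15 years.
γ_2 = 30.03/16.15 = 1.859; β = √(1 − 1/γ²) = √0.7108.

β = 0.843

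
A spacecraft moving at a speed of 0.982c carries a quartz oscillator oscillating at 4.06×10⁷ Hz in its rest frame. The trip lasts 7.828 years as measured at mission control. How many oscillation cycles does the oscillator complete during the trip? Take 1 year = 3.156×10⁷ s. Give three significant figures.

N = 1.89×10¹⁵

γ = 1/√(1 − 0.982²) = 1/√0.03568 = 5.294
The oscillator's own cycle count is N = f × τ where τ is the proper time aboard the spacecraft. τ = Δt/γ = 7.828/5.294 = 1.479 years = 4.666×10⁷ s.
N = 4.06×10⁷ × 4.666×10⁷ = 1.895×10¹⁵.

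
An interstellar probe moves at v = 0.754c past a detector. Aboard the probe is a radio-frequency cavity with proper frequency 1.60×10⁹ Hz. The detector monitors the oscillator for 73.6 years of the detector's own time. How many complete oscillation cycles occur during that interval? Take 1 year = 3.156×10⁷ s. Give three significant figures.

γ = 1/√(1 − 0.754²) = 1/√0.4315 = 1.522
During 73.6 years of lab time, the oscillator's proper time advances by τ = Δt/γ = 73.6/1.522 = 48.35 years = 1.526×10⁹ s.
N = f × τ = 1.60×10⁹ × 1.526×10⁹ = 2.441×10¹⁸.

N = 2.44×10¹⁸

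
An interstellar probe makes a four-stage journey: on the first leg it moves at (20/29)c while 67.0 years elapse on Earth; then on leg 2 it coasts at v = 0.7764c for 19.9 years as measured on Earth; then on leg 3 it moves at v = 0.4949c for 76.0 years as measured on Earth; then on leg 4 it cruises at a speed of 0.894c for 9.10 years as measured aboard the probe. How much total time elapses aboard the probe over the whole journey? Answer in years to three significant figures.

Leg 1: γ = 1/√(1 − (20/29)²) = 29/21 ≈ 1.381; τ_1 = 67.0/1.381 = 48.52 years.
Leg 2: γ = 1/√(1 − 0.7764²) = 1/√0.3972 = 1.587; τ_2 = 19.9/1.587 = 12.54 years.
Leg 3: γ = 1/√(1 − 0.4949²) = 1/√0.7551 = 1.151; τ_3 = 76.0/1.151 = 66.04 years.
Leg 4: 9.10 years is already measured aboard the probe.
Total: 48.52 + 12.54 + 66.04 + 9.100 years.

τ = 136 years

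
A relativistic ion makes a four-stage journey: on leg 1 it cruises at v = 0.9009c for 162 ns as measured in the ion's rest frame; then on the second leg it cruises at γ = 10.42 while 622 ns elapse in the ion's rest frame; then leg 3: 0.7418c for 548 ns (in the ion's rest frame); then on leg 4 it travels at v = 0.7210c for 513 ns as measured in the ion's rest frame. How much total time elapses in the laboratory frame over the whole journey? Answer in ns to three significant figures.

Δt = 8410 ns

Leg 1: γ = 1/√(1 − 0.9009²) = 1/√0.1884 = 2.304; Δt_1 = 2.304 × 162 = 373.2 ns.
Leg 2: γ = 10.42; Δt_2 = 10.42 × 622 = 6481 ns.
Leg 3: γ = 1/√(1 − 0.7418²) = 1/√0.4497 = 1.491; Δt_3 = 1.491 × 548 = 817.2 ns.
Leg 4: γ = 1/√(1 − 0.7210²) = 1/√0.4802 = 1.443; Δt_4 = 1.443 × 513 = 740.3 ns.
Total: 373.2 + 6481 + 817.2 + 740.3 ns.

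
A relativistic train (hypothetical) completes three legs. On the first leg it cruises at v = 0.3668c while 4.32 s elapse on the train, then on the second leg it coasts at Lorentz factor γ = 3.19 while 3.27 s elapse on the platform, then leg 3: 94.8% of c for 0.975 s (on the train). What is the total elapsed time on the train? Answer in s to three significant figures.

Leg 1: 4.32 s is already measured on the train.
Leg 2: γ = 3.19; τ_2 = 3.27/3.190 = 1.025 s.
Leg 3: 0.975 s is already measured on the train.
Total: 4.320 + 1.025 + 0.9750 s.

τ = 6.32 s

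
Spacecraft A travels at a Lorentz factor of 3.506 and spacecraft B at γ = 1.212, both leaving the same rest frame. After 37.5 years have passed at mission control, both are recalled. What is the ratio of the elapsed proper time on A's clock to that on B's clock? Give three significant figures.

A: γ = 3.506. B: γ = 1.212.
τ_A/τ_B = γ_B/γ_A = 1.212/3.506 = 0.3457, so τ_A/τ_B = 0.3457.

τ_A/τ_B = 0.346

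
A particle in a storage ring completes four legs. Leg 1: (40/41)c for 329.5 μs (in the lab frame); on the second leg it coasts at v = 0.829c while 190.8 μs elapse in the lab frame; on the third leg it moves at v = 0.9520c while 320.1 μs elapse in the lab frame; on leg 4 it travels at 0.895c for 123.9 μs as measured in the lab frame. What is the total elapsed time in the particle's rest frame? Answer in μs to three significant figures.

Leg 1: γ = 1/√(1 − (40/41)²) = 41/9 ≈ 4.556; τ_1 = 329.5/4.556 = 72.33 μs.
Leg 2: γ = 1/√(1 − 0.829²) = 1/√0.3128 = 1.788; τ_2 = 190.8/1.788 = 106.7 μs.
Leg 3: γ = 1/√(1 − 0.9520²) = 1/√0.09370 = 3.267; τ_3 = 320.1/3.267 = 97.98 μs.
Leg 4: γ = 1/√(1 − 0.895²) = 1/√0.1990 = 2.242; τ_4 = 123.9/2.242 = 55.27 μs.
Total: 72.33 + 106.7 + 97.98 + 55.27 μs.

τ = 332 μs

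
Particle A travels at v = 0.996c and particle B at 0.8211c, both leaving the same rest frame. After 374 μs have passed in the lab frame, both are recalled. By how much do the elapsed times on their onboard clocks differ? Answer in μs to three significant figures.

|τ_A − τ_B| = 180 μs

A: γ = 1/√(1 − 0.996²) = 1/√0.007984 = 11.19; τ_A = 374/11.19 = 33.42 μs.
B: γ = 1/√(1 − 0.8211²) = 1/√0.3258 = 1.752; τ_B = 374/1.752 = 213.5 μs.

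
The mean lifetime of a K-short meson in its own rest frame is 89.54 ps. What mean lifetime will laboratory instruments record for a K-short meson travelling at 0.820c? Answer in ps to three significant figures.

γ = 1/√(1 − 0.820²) = 1/√0.3276 = 1.747
The rest-frame lifetime is the proper time; the lab measures the dilated interval Δt = γτ₀ = 1.747 × 89.54 ps.

Δt = 156 ps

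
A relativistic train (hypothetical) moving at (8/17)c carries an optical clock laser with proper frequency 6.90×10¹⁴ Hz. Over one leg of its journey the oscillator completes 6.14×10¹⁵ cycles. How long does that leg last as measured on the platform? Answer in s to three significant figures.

γ = 1/√(1 − (8/17)²) = 17/15 ≈ 1.133
Proper time for N cycles: τ = N/f = 6.14×10¹⁵/(6.90×10¹⁴) = 8.899×10⁰ s = 8.899 s.
Lab-frame duration Δt = γτ = 1.133 × 8.899 = 10.09 s.

Δt = 10.1 s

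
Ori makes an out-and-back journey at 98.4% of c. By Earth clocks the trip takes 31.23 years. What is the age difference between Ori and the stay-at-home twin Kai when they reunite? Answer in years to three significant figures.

Δt − τ = 25.7 years

β = 0.984; γ = 1/√(1 − 0.984²) = 1/√0.03174 = 5.613
Ori's elapsed proper time: τ = 31.23/5.613 = 5.564 years.
Age gap = Δt − τ = 31.23 − 5.564 years.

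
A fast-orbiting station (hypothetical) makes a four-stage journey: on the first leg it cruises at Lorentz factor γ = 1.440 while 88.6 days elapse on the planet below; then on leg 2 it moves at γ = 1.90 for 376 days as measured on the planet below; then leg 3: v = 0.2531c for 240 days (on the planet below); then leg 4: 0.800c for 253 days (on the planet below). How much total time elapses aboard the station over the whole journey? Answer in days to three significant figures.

τ = 643 days

Leg 1: γ = 1.440; τ_1 = 88.6/1.440 = 61.53 days.
Leg 2: γ = 1.90; τ_2 = 376/1.900 = 197.9 days.
Leg 3: γ = 1/√(1 − 0.2531²) = 1/√0.9359 = 1.034; τ_3 = 240/1.034 = 232.2 days.
Leg 4: γ = 1/√(1 − 0.800²) = 5/3 ≈ 1.667; τ_4 = 253/1.667 = 151.8 days.
Total: 61.53 + 197.9 + 232.2 + 151.8 days.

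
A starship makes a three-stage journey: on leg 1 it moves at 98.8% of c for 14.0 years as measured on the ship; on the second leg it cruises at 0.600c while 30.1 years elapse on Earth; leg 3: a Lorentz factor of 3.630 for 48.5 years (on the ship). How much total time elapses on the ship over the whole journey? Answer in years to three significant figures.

Leg 1: 14.0 years is already measured on the ship.
Leg 2: γ = 1/√(1 − 0.600²) = 5/4 = 1.250; τ_2 = 30.1/1.250 = 24.08 years.
Leg 3: 48.5 years is already measured on the ship.
Total: 14.00 + 24.08 + 48.50 years.

τ = 86.6 years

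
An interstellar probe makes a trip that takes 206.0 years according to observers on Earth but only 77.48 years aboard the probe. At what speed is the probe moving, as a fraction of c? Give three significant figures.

The proper time is measured aboard the probe (both events occur at the probe's location); Δt is measured on Earth. γ = Δt/τ = 206.0/77.48 = 2.659.
β = √(1 − 1/γ²) = √(1 − 0.1415) = √0.8585

v = 0.927c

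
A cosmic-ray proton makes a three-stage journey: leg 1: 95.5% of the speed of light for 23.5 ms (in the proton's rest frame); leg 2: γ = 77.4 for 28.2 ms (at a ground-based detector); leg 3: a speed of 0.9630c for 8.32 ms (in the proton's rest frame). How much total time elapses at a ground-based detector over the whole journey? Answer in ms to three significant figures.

Δt = 138 ms

Leg 1: β = 0.955; γ = 1/√(1 − 0.955²) = 1/√0.08798 = 3.371; Δt_1 = 3.371 × 23.5 = 79.23 ms.
Leg 2: 28.2 ms is already measured at a ground-based detector.
Leg 3: γ = 1/√(1 − 0.9630²) = 1/√0.07263 = 3.711; Δt_3 = 3.711 × 8.32 = 30.87 ms.
Total: 79.23 + 28.20 + 30.87 ms.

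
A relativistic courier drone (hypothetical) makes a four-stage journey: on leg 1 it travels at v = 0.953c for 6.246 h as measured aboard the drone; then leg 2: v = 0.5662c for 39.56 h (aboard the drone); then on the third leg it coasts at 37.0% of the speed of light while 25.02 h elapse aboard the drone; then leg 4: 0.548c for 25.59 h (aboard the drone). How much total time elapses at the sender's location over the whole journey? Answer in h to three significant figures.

Δt = 126 h

Leg 1: γ = 1/√(1 − 0.953²) = 1/√0.09179 = 3.301; Δt_1 = 3.301 × 6.246 = 20.62 h.
Leg 2: γ = 1/√(1 − 0.5662²) = 1/√0.6794 = 1.213; Δt_2 = 1.213 × 39.56 = 47.99 h.
Leg 3: β = 0.370; γ = 1/√(1 − 0.370²) = 1/√0.8631 = 1.076; Δt_3 = 1.076 × 25.02 = 26.93 h.
Leg 4: γ = 1/√(1 − 0.548²) = 1/√0.6997 = 1.195; Δt_4 = 1.195 × 25.59 = 30.59 h.
Total: 20.62 + 47.99 + 26.93 + 30.59 h.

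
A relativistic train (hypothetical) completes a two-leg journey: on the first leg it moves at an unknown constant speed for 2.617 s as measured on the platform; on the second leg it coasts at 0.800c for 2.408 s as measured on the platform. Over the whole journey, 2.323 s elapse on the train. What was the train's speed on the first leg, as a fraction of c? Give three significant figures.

Leg 1: speed unknown; τ_1 = 2.617/γ_1.
Leg 2: γ = 1/√(1 − 0.800²) = 5/3 ≈ 1.667; τ_2 = 2.408/1.667 = 1.445 s.
Total proper time: τ_1 + 1.445 = 2.323, so τ_1 = 2.323 − 1.445 = 0.8782 s.
γ_1 = 2.617/0.8782 = 2.980; β = √(1 − 1/γ²) = √0.8874.

β = 0.942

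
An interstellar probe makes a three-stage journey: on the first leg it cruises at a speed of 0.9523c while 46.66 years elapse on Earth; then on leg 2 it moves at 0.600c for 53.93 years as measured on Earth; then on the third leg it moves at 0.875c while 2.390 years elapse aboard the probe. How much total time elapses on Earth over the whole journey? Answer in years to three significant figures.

Δt = 106 years

Leg 1: 46.66 years is already measured on Earth.
Leg 2: 53.93 years is already measured on Earth.
Leg 3: γ = 1/√(1 − 0.875²) = 1/√0.2344 = 2.066; Δt_3 = 2.066 × 2.390 = 4.937 years.
Total: 46.66 + 53.93 + 4.937 years.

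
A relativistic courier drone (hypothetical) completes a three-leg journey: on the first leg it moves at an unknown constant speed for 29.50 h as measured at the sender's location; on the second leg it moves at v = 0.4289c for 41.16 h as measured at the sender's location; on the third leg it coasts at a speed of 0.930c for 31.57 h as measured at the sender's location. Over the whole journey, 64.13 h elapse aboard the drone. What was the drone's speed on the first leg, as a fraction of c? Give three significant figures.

β = 0.854

Leg 1: speed unknown; τ_1 = 29.50/γ_1.
Leg 2: γ = 1/√(1 − 0.4289²) = 1/√0.8160 = 1.107; τ_2 = 41.16/1.107 = 37.18 h.
Leg 3: γ = 1/√(1 − 0.930²) = 1/√0.1351 = 2.721; τ_3 = 31.57/2.721 = 11.60 h.
Total proper time: τ_1 + 37.18 + 11.60 = 64.13, so τ_1 = 64.13 − 48.79 = 15.34 h.
γ_1 = 29.50/15.34 = 1.923; β = √(1 − 1/γ²) = √0.7295.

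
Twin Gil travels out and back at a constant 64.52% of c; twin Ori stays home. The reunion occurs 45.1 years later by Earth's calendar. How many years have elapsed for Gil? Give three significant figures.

τ = 34.5 years

β = 0.6452; γ = 1/√(1 − 0.6452²) = 1/√0.5837 = 1.309
Gil's clock measures proper time along the trip: τ = Δt/γ = 45.1/1.309 years.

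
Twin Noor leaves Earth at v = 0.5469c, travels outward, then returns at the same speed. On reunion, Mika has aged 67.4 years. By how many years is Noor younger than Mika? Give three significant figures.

γ = 1/√(1 − 0.5469²) = 1/√0.7009 = 1.194
Noor's elapsed proper time: τ = 67.4/1.194 = 56.43 years.
Age gap = Δt − τ = 67.4 − 56.43 years.

Δt − τ = 11.0 years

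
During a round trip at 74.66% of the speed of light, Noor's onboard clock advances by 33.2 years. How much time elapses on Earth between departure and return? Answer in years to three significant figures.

β = 0.7466; γ = 1/√(1 − 0.7466²) = 1/√0.4426 = 1.503
Earth-frame duration is the dilated interval: Δt = γτ = 1.503 × 33.2 years.

Δt = 49.9 years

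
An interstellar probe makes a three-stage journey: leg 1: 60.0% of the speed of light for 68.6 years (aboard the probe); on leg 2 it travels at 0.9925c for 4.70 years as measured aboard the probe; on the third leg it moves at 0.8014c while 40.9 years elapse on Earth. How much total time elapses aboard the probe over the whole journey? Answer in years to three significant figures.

τ = 97.8 years

Leg 1: 68.6 years is already measured aboard the probe.
Leg 2: 4.70 years is already measured aboard the probe.
Leg 3: γ = 1/√(1 − 0.8014²) = 1/√0.3578 = 1.672; τ_3 = 40.9/1.672 = 24.46 years.
Total: 68.60 + 4.700 + 24.46 years.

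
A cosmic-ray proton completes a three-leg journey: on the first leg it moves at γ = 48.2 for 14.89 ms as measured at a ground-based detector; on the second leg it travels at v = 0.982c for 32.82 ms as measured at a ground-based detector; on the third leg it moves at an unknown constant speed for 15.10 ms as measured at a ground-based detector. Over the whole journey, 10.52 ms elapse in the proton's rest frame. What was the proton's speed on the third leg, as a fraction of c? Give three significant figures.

β = 0.964

Leg 1: γ = 48.2; τ_1 = 14.89/48.20 = 0.3089 ms.
Leg 2: γ = 1/√(1 − 0.982²) = 1/√0.03568 = 5.294; τ_2 = 32.82/5.294 = 6.199 ms.
Leg 3: speed unknown; τ_3 = 15.10/γ_3.
Total proper time: 0.3089 + 6.199 + τ_3 = 10.52, so τ_3 = 10.52 − 6.508 = 4.012 ms.
γ_3 = 15.10/4.012 = 3.764; β = √(1 − 1/γ²) = √0.9294.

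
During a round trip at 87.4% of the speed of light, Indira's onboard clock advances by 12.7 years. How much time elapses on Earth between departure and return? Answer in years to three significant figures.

Δt = 26.1 years

β = 0.874; γ = 1/√(1 − 0.874²) = 1/√0.2361 = 2.058
Earth-frame duration is the dilated interval: Δt = γτ = 2.058 × 12.7 years.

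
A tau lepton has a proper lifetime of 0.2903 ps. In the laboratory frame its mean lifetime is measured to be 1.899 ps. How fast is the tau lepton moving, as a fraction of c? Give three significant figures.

β = 0.988

γ = Δt/τ₀ = 1.899/0.2903 = 6.542
β = √(1 − 1/γ²) = √(1 − 0.02337) = √0.9766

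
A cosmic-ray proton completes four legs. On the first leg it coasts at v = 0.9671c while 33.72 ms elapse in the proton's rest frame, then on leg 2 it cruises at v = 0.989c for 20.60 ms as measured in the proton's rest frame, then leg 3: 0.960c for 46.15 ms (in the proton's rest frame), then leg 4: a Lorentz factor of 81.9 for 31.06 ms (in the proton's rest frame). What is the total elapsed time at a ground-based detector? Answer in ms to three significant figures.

Leg 1: γ = 1/√(1 − 0.9671²) = 1/√0.06472 = 3.931; Δt_1 = 3.931 × 33.72 = 132.5 ms.
Leg 2: γ = 1/√(1 − 0.989²) = 1/√0.02188 = 6.761; Δt_2 = 6.761 × 20.60 = 139.3 ms.
Leg 3: γ = 1/√(1 − 0.960²) = 25/7 ≈ 3.571; Δt_3 = 3.571 × 46.15 = 164.8 ms.
Leg 4: γ = 81.9; Δt_4 = 81.90 × 31.06 = 2544 ms.
Total: 132.5 + 139.3 + 164.8 + 2544 ms.

Δt = 2980 ms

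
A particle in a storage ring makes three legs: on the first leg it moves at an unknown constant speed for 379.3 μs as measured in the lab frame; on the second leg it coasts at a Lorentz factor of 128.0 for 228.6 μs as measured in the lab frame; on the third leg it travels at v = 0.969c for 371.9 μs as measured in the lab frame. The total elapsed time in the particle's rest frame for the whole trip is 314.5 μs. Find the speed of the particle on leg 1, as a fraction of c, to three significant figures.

Leg 1: speed unknown; τ_1 = 379.3/γ_1.
Leg 2: γ = 128.0; τ_2 = 228.6/128.0 = 1.786 μs.
Leg 3: γ = 1/√(1 − 0.969²) = 1/√0.06104 = 4.048; τ_3 = 371.9/4.048 = 91.88 μs.
Total proper time: τ_1 + 1.786 + 91.88 = 314.5, so τ_1 = 314.5 − 93.67 = 220.8 μs.
γ_1 = 379.3/220.8 = 1.718; β = √(1 − 1/γ²) = √0.6610.

β = 0.813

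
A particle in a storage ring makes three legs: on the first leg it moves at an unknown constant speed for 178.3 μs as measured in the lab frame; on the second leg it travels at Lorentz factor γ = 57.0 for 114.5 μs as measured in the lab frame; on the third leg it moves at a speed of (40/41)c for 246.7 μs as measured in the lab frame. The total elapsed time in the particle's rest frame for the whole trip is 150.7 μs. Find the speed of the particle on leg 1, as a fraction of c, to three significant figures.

β = 0.848

Leg 1: speed unknown; τ_1 = 178.3/γ_1.
Leg 2: γ = 57.0; τ_2 = 114.5/57.00 = 2.009 μs.
Leg 3: γ = 1/√(1 − (40/41)²) = 41/9 ≈ 4.556; τ_3 = 246.7/4.556 = 54.15 μs.
Total proper time: τ_1 + 2.009 + 54.15 = 150.7, so τ_1 = 150.7 − 56.16 = 94.54 μs.
γ_1 = 178.3/94.54 = 1.886; β = √(1 − 1/γ²) = √0.7189.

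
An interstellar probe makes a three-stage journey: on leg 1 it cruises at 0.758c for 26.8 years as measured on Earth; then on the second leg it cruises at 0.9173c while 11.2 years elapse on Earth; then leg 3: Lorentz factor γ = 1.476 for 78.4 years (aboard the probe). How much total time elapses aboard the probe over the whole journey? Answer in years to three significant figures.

τ = 100 years

Leg 1: γ = 1/√(1 − 0.758²) = 1/√0.4254 = 1.533; τ_1 = 26.8/1.533 = 17.48 years.
Leg 2: γ = 1/√(1 − 0.9173²) = 1/√0.1586 = 2.511; τ_2 = 11.2/2.511 = 4.460 years.
Leg 3: 78.4 years is already measured aboard the probe.
Total: 17.48 + 4.460 + 78.40 years.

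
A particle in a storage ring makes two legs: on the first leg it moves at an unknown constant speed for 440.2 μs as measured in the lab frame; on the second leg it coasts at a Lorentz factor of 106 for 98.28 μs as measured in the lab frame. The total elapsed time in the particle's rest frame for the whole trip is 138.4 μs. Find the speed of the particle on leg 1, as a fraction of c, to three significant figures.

β = 0.950

Leg 1: speed unknown; τ_1 = 440.2/γ_1.
Leg 2: γ = 106; τ_2 = 98.28/106.0 = 0.9272 μs.
Total proper time: τ_1 + 0.9272 = 138.4, so τ_1 = 138.4 − 0.9272 = 137.5 μs.
γ_1 = 440.2/137.5 = 3.202; β = √(1 − 1/γ²) = √0.9025.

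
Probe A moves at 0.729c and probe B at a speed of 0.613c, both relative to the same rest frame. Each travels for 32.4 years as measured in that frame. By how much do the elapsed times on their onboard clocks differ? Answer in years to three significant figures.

|τ_A − τ_B| = 3.42 years

A: γ = 1/√(1 − 0.729²) = 1/√0.4686 = 1.461; τ_A = 32.4/1.461 = 22.18 years.
B: γ = 1/√(1 − 0.613²) = 1/√0.6242 = 1.266; τ_B = 32.4/1.266 = 25.60 years.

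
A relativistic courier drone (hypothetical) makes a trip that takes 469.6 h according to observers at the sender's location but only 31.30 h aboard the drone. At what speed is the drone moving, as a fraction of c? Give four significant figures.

β = 0.9978

The proper time is measured aboard the drone (both events occur at the drone's location); Δt is measured at the sender's location. γ = Δt/τ = 469.6/31.30 = 15.00.
β = √(1 − 1/γ²) = √(1 − 0.004443) = √0.9956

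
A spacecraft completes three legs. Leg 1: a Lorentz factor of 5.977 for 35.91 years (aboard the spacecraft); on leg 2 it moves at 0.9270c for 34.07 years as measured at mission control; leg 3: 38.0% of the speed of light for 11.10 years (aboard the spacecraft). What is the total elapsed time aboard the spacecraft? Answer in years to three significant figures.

τ = 59.8 years

Leg 1: 35.91 years is already measured aboard the spacecraft.
Leg 2: γ = 1/√(1 − 0.9270²) = 1/√0.1407 = 2.666; τ_2 = 34.07/2.666 = 12.78 years.
Leg 3: 11.10 years is already measured aboard the spacecraft.
Total: 35.91 + 12.78 + 11.10 years.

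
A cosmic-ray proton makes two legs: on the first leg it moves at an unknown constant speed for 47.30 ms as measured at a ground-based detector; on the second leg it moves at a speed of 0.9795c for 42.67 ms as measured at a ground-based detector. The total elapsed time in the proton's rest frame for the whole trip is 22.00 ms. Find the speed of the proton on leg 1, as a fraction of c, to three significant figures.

β = 0.959

Leg 1: speed unknown; τ_1 = 47.30/γ_1.
Leg 2: γ = 1/√(1 − 0.9795²) = 1/√0.04058 = 4.964; τ_2 = 42.67/4.964 = 8.596 ms.
Total proper time: τ_1 + 8.596 = 22.00, so τ_1 = 22.00 − 8.596 = 13.40 ms.
γ_1 = 47.30/13.40 = 3.529; β = √(1 − 1/γ²) = √0.9197.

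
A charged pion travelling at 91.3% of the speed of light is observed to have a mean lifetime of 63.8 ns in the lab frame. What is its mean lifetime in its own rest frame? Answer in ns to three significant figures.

β = 0.913; γ = 1/√(1 − 0.913²) = 1/√0.1664 = 2.451
The lab-frame lifetime is the dilated interval; the proper lifetime is τ₀ = Δt/γ = 63.8/2.451 ns.

τ₀ = 26.0 ns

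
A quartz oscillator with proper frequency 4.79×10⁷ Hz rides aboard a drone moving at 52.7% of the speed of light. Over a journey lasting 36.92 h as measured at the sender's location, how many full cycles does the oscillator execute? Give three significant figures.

N = 5.41×10¹²

β = 0.527; γ = 1/√(1 − 0.527²) = 1/√0.7223 = 1.177
The oscillator's own cycle count is N = f × τ where τ is the proper time aboard the drone. τ = Δt/γ = 36.92/1.177 = 31.38 h = 1.130×10⁵ s.
N = 4.79×10⁷ × 1.130×10⁵ = 5.411×10¹².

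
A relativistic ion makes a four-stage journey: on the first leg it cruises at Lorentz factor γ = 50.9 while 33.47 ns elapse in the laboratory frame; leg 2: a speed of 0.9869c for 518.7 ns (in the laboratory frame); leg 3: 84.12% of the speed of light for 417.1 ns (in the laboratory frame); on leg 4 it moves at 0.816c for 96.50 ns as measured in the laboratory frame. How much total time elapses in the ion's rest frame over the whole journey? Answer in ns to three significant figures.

Leg 1: γ = 50.9; τ_1 = 33.47/50.90 = 0.6576 ns.
Leg 2: γ = 1/√(1 − 0.9869²) = 1/√0.02603 = 6.198; τ_2 = 518.7/6.198 = 83.68 ns.
Leg 3: β = 0.8412; γ = 1/√(1 − 0.8412²) = 1/√0.2924 = 1.849; τ_3 = 417.1/1.849 = 225.5 ns.
Leg 4: γ = 1/√(1 − 0.816²) = 1/√0.3341 = 1.730; τ_4 = 96.50/1.730 = 55.78 ns.
Total: 0.6576 + 83.68 + 225.5 + 55.78 ns.

τ = 366 ns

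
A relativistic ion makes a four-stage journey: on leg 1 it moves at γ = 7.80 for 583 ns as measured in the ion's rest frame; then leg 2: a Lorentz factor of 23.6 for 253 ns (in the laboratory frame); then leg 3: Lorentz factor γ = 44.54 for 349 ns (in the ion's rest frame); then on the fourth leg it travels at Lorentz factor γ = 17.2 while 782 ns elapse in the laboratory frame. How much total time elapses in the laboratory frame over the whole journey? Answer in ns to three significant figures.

Leg 1: γ = 7.80; Δt_1 = 7.800 × 583 = 4547 ns.
Leg 2: 253 ns is already measured in the laboratory frame.
Leg 3: γ = 44.54; Δt_3 = 44.54 × 349 = 1.554×10⁴ ns.
Leg 4: 782 ns is already measured in the laboratory frame.
Total: 4547 + 253.0 + 1.554×10⁴ + 782.0 ns.

Δt = 2.11×10⁴ ns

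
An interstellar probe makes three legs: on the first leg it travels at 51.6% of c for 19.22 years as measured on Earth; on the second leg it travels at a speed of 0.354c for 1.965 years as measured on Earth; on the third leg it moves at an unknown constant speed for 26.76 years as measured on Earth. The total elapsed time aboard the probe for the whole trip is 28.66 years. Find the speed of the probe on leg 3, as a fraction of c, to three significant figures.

β = 0.922

Leg 1: β = 0.516; γ = 1/√(1 − 0.516²) = 1/√0.7337 = 1.167; τ_1 = 19.22/1.167 = 16.46 years.
Leg 2: γ = 1/√(1 − 0.354²) = 1/√0.8747 = 1.069; τ_2 = 1.965/1.069 = 1.838 years.
Leg 3: speed unknown; τ_3 = 26.76/γ_3.
Total proper time: 16.46 + 1.838 + τ_3 = 28.66, so τ_3 = 28.66 − 18.30 = 10.36 years.
γ_3 = 26.76/10.36 = 2.583; β = √(1 − 1/γ²) = √0.8502.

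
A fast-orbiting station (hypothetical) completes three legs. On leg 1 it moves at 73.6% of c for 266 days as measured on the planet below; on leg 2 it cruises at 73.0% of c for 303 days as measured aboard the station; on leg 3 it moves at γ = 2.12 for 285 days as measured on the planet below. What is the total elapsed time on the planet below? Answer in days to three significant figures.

Δt = 994 days

Leg 1: 266 days is already measured on the planet below.
Leg 2: β = 0.730; γ = 1/√(1 − 0.730²) = 1/√0.4671 = 1.463; Δt_2 = 1.463 × 303 = 443.3 days.
Leg 3: 285 days is already measured on the planet below.
Total: 266.0 + 443.3 + 285.0 days.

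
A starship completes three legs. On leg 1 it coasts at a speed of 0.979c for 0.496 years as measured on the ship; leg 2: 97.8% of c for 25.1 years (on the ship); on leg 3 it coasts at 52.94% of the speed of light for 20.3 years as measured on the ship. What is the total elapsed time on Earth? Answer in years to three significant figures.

Δt = 147 years

Leg 1: γ = 1/√(1 − 0.979²) = 1/√0.04156 = 4.905; Δt_1 = 4.905 × 0.496 = 2.433 years.
Leg 2: β = 0.978; γ = 1/√(1 − 0.978²) = 1/√0.04352 = 4.794; Δt_2 = 4.794 × 25.1 = 120.3 years.
Leg 3: β = 0.5294; γ = 1/√(1 − 0.5294²) = 1/√0.7197 = 1.179; Δt_3 = 1.179 × 20.3 = 23.93 years.
Total: 2.433 + 120.3 + 23.93 years.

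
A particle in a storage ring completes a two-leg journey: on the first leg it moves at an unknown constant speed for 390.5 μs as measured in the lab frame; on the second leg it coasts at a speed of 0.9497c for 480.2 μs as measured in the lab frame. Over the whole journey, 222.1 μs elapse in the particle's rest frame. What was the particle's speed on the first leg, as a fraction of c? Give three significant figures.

Leg 1: speed unknown; τ_1 = 390.5/γ_1.
Leg 2: γ = 1/√(1 − 0.9497²) = 1/√0.09807 = 3.193; τ_2 = 480.2/3.193 = 150.4 μs.
Total proper time: τ_1 + 150.4 = 222.1, so τ_1 = 222.1 − 150.4 = 71.72 μs.
γ_1 = 390.5/71.72 = 5.445; β = √(1 − 1/γ²) = √0.9663.

β = 0.983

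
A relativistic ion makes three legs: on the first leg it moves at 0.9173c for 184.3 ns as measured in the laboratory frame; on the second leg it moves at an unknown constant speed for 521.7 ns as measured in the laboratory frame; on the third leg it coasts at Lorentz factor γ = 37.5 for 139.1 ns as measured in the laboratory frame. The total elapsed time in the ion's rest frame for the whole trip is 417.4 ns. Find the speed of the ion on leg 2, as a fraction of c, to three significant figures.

Leg 1: γ = 1/√(1 − 0.9173²) = 1/√0.1586 = 2.511; τ_1 = 184.3/2.511 = 73.39 ns.
Leg 2: speed unknown; τ_2 = 521.7/γ_2.
Leg 3: γ = 37.5; τ_3 = 139.1/37.50 = 3.709 ns.
Total proper time: 73.39 + τ_2 + 3.709 = 417.4, so τ_2 = 417.4 − 77.10 = 340.3 ns.
γ_2 = 521.7/340.3 = 1.533; β = √(1 − 1/γ²) = √0.5745.

β = 0.758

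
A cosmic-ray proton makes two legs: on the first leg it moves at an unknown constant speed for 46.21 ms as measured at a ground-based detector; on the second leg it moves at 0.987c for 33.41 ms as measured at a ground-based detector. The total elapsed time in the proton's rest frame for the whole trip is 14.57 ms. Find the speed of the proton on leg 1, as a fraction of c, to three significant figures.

β = 0.980

Leg 1: speed unknown; τ_1 = 46.21/γ_1.
Leg 2: γ = 1/√(1 − 0.987²) = 1/√0.02583 = 6.222; τ_2 = 33.41/6.222 = 5.370 ms.
Total proper time: τ_1 + 5.370 = 14.57, so τ_1 = 14.57 − 5.370 = 9.200 ms.
γ_1 = 46.21/9.200 = 5.023; β = √(1 − 1/γ²) = √0.9604.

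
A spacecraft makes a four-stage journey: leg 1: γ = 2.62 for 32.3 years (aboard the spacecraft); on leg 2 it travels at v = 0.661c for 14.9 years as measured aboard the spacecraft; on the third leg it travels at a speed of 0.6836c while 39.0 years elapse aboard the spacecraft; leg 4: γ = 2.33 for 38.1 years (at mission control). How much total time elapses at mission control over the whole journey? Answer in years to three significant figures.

Leg 1: γ = 2.62; Δt_1 = 2.620 × 32.3 = 84.63 years.
Leg 2: γ = 1/√(1 − 0.661²) = 1/√0.5631 = 1.333; Δt_2 = 1.333 × 14.9 = 19.86 years.
Leg 3: γ = 1/√(1 − 0.6836²) = 1/√0.5327 = 1.370; Δt_3 = 1.370 × 39.0 = 53.44 years.
Leg 4: 38.1 years is already measured at mission control.
Total: 84.63 + 19.86 + 53.44 + 38.10 years.

Δt = 196 years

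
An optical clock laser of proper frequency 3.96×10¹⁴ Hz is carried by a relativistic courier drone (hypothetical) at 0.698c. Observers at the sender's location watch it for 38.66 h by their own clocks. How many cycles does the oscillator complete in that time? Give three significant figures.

N = 3.95×10¹⁹

γ = 1/√(1 − 0.698²) = 1/√0.5128 = 1.396
During 38.66 h of lab time, the oscillator's proper time advances by τ = Δt/γ = 38.66/1.396 = 27.68 h = 9.966×10⁴ s.
N = f × τ = 3.96×10¹⁴ × 9.966×10⁴ = 3.947×10¹⁹.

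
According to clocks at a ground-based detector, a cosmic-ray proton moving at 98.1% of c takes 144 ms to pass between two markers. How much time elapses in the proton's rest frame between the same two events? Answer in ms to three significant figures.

β = 0.981; γ = 1/√(1 − 0.981²) = 1/√0.03764 = 5.154
The interval measured at a ground-based detector is the dilated one; the clock in the proton's rest frame measures the proper time τ = Δt/γ = 144/5.154 ms.

τ = 27.9 ms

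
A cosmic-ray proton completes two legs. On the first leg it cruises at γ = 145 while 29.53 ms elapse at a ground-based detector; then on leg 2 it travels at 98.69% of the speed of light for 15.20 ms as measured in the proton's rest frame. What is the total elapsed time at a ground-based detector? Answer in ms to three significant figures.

Δt = 124 ms

Leg 1: 29.53 ms is already measured at a ground-based detector.
Leg 2: β = 0.9869; γ = 1/√(1 − 0.9869²) = 1/√0.02603 = 6.198; Δt_2 = 6.198 × 15.20 = 94.21 ms.
Total: 29.53 + 94.21 ms.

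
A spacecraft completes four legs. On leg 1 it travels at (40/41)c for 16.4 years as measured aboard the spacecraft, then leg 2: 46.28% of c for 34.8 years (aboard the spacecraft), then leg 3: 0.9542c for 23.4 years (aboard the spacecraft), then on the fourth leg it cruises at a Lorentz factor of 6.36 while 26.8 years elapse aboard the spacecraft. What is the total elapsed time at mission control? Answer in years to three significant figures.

Δt = 363 years

Leg 1: γ = 1/√(1 − (40/41)²) = 41/9 ≈ 4.556; Δt_1 = 4.556 × 16.4 = 74.71 years.
Leg 2: β = 0.4628; γ = 1/√(1 − 0.4628²) = 1/√0.7858 = 1.128; Δt_2 = 1.128 × 34.8 = 39.26 years.
Leg 3: γ = 1/√(1 − 0.9542²) = 1/√0.08950 = 3.343; Δt_3 = 3.343 × 23.4 = 78.22 years.
Leg 4: γ = 6.36; Δt_4 = 6.360 × 26.8 = 170.4 years.
Total: 74.71 + 39.26 + 78.22 + 170.4 years.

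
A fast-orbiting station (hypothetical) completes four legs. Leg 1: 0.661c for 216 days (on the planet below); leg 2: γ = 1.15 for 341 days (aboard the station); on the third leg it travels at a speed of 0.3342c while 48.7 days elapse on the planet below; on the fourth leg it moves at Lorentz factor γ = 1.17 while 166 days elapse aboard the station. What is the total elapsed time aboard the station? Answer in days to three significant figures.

Leg 1: γ = 1/√(1 − 0.661²) = 1/√0.5631 = 1.333; τ_1 = 216/1.333 = 162.1 days.
Leg 2: 341 days is already measured aboard the station.
Leg 3: γ = 1/√(1 − 0.3342²) = 1/√0.8883 = 1.061; τ_3 = 48.7/1.061 = 45.90 days.
Leg 4: 166 days is already measured aboard the station.
Total: 162.1 + 341.0 + 45.90 + 166.0 days.

τ = 715 days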